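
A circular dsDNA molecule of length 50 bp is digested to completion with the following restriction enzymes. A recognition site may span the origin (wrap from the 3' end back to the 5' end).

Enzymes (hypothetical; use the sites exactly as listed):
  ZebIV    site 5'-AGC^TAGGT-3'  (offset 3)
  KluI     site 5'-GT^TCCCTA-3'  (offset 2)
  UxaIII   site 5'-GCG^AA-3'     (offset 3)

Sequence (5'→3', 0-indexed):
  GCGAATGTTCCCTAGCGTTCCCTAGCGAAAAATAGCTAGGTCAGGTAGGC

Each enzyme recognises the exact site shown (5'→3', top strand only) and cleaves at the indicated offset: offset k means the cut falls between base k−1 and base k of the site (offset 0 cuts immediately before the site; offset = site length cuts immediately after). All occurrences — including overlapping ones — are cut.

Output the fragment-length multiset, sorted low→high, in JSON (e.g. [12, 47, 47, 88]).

Per-enzyme occurrences:
  ZebIV AGCTAGGT/3: at [33] ⇒ [36]
  KluI GTTCCCTA/2: at [6, 16] ⇒ [8, 18]
  UxaIII GCGAA/3: at [0, 24] ⇒ [3, 27]

Pooled cuts: [3, 8, 18, 27, 36]

Fragment lengths:
  3→8: 5 bp
  8→18: 10 bp
  18→27: 9 bp
  27→36: 9 bp
  36→3 (wrap): 50-36+3 = 17 bp

[5,9,9,10,17]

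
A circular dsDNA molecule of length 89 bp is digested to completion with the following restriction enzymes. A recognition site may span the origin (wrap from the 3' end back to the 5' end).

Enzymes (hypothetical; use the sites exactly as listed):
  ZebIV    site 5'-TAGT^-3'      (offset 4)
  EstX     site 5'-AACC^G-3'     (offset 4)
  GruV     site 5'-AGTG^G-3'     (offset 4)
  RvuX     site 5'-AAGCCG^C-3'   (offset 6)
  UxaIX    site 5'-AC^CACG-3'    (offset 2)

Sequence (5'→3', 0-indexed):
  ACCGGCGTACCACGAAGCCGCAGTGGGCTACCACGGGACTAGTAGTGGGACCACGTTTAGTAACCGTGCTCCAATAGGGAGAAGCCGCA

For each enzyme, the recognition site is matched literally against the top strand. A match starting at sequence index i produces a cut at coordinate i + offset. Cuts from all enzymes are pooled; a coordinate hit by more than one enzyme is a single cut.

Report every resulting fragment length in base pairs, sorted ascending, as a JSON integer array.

Scan for sites:
  ZebIV TAGT/4: at [39, 42, 57] ⇒ [43, 46, 61]
  EstX AACCG/4: at [61, 88] ⇒ [3, 65]
  GruV AGTGG/4: at [21, 43] ⇒ [25, 47]
  RvuX AAGCCGC/6: at [14, 81] ⇒ [20, 87]
  UxaIX ACCACG/2: at [8, 29, 49] ⇒ [10, 31, 51]

Pooled cuts: [3, 10, 20, 25, 31, 43, 46, 47, 51, 61, 65, 87]

Fragment lengths:
  3→10: 7 bp
  10→20: 10 bp
  20→25: 5 bp
  25→31: 6 bp
  31→43: 12 bp
  43→46: 3 bp
  46→47: 1 bp
  47→51: 4 bp
  51→61: 10 bp
  61→65: 4 bp
  65→87: 22 bp
  87→3 (wrap): 89-87+3 = 5 bp

[1,3,4,4,5,5,6,7,10,10,12,22]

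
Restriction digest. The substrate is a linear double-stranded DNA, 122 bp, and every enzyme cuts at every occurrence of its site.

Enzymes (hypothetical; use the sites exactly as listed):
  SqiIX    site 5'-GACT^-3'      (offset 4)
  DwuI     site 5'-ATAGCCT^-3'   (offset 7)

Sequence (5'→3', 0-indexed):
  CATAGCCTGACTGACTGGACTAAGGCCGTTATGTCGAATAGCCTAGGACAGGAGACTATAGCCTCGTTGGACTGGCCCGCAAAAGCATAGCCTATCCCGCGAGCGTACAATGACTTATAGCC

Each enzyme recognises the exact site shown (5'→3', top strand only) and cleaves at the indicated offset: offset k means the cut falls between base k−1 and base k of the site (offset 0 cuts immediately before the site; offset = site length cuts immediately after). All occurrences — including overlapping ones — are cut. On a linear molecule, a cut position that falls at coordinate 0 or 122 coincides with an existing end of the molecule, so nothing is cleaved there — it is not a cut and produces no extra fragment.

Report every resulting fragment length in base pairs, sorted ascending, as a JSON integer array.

[4,4,5,7,7,8,9,13,20,22,23]

Per-enzyme occurrences:
  SqiIX (GACT, off=4): starts [8, 12, 17, 53, 69, 111] → cuts [12, 16, 21, 57, 73, 115]
  DwuI (ATAGCCT, off=7): starts [1, 37, 57, 86] → cuts [8, 44, 64, 93]

All cut coordinates (distinct, sorted): [8, 12, 16, 21, 44, 57, 64, 73, 93, 115]

Fragment lengths:
  [0,8): 8 bp
  [8,12): 4 bp
  [12,16): 4 bp
  [16,21): 5 bp
  [21,44): 23 bp
  [44,57): 13 bp
  [57,64): 7 bp
  [64,73): 9 bp
  [73,93): 20 bp
  [93,115): 22 bp
  [115,122): 7 bp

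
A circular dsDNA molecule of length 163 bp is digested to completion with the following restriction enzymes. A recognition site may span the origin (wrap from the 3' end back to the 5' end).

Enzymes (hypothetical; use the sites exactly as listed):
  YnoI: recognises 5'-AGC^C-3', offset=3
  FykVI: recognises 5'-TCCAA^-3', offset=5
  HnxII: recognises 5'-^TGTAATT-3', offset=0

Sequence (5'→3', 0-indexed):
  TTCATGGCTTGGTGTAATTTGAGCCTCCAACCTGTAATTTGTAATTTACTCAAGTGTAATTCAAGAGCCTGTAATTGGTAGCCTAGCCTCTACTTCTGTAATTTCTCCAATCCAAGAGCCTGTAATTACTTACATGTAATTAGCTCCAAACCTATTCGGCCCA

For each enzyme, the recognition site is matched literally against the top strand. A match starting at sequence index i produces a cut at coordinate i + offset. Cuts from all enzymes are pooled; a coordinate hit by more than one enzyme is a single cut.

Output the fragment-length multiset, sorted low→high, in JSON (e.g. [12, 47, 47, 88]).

[1,1,2,4,5,5,6,7,9,12,13,14,14,14,15,15,26]

Site scan:
  YnoI (AGCC, off=3): starts [21, 65, 79, 84, 116] → cuts [24, 68, 82, 87, 119]
  FykVI (TCCAA, off=5): starts [25, 105, 110, 144] → cuts [30, 110, 115, 149]
  HnxII (TGTAATT, off=0): starts [12, 32, 39, 54, 69, 96, 120, 134] → cuts [12, 32, 39, 54, 69, 96, 120, 134]

All cut coordinates (distinct, sorted): [12, 24, 30, 32, 39, 54, 68, 69, 82, 87, 96, 110, 115, 119, 120, 134, 149]

Fragments:
  12→24: 12 bp
  24→30: 6 bp
  30→32: 2 bp
  32→39: 7 bp
  39→54: 15 bp
  54→68: 14 bp
  68→69: 1 bp
  69→82: 13 bp
  82→87: 5 bp
  87→96: 9 bp
  96→110: 14 bp
  110→115: 5 bp
  115→119: 4 bp
  119→120: 1 bp
  120→134: 14 bp
  134→149: 15 bp
  149→12 (wrap): 163-149+12 = 26 bp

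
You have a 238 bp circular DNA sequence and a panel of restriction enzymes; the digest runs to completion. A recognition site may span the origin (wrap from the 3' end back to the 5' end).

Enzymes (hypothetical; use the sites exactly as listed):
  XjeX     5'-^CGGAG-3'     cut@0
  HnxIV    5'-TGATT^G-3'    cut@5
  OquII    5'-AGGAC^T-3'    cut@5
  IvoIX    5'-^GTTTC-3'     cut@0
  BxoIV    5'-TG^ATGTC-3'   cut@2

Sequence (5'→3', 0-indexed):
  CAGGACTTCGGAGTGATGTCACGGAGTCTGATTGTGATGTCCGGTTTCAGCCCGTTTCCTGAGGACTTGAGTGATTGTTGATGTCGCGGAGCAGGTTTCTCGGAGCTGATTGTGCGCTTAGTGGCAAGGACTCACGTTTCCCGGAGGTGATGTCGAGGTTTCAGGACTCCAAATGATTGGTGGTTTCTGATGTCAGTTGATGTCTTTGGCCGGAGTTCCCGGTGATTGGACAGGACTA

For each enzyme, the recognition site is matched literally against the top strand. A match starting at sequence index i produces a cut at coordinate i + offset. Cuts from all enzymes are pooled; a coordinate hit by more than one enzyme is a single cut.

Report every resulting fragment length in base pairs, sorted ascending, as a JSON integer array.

[2,3,4,4,4,6,6,6,6,7,7,7,8,8,8,8,9,10,10,10,10,11,11,11,12,13,17,20]

Scan for sites:
  XjeX CGGAG/0: at [8, 21, 86, 100, 141, 210] ⇒ [8, 21, 86, 100, 141, 210]
  HnxIV TGATTG/5: at [28, 71, 106, 173, 222] ⇒ [33, 76, 111, 178, 227]
  OquII AGGACT/5: at [1, 61, 126, 162, 231] ⇒ [6, 66, 131, 167, 236]
  IvoIX GTTTC/0: at [43, 53, 94, 135, 157, 182] ⇒ [43, 53, 94, 135, 157, 182]
  BxoIV TGATGTC/2: at [13, 34, 78, 147, 187, 197] ⇒ [15, 36, 80, 149, 189, 199]

All cut coordinates (distinct, sorted): [6, 8, 15, 21, 33, 36, 43, 53, 66, 76, 80, 86, 94, 100, 111, 131, 135, 141, 149, 157, 167, 178, 182, 189, 199, 210, 227, 236]

Fragments:
  6→8: 2 bp
  8→15: 7 bp
  15→21: 6 bp
  21→33: 12 bp
  33→36: 3 bp
  36→43: 7 bp
  43→53: 10 bp
  53→66: 13 bp
  66→76: 10 bp
  76→80: 4 bp
  80→86: 6 bp
  86→94: 8 bp
  94→100: 6 bp
  100→111: 11 bp
  111→131: 20 bp
  131→135: 4 bp
  135→141: 6 bp
  141→149: 8 bp
  149→157: 8 bp
  157→167: 10 bp
  167→178: 11 bp
  178→182: 4 bp
  182→189: 7 bp
  189→199: 10 bp
  199→210: 11 bp
  210→227: 17 bp
  227→236: 9 bp
  236→6 (wrap): 238-236+6 = 8 bp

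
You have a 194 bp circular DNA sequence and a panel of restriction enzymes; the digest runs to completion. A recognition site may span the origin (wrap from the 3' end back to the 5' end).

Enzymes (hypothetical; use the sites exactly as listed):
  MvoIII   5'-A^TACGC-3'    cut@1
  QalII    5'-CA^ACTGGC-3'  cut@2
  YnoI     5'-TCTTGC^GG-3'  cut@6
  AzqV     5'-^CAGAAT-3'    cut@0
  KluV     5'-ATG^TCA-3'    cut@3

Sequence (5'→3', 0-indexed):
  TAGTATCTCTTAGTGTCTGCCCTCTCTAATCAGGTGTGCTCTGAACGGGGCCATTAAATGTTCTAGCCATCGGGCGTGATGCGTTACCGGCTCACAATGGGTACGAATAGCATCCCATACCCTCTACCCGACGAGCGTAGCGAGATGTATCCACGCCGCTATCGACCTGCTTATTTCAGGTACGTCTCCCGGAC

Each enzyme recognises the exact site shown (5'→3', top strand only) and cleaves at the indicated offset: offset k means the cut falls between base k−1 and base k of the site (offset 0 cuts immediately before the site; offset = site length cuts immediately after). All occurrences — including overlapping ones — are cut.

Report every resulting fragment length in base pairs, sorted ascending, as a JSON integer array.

Scan for sites:
  MvoIII (ATACGC, off=1): no sites
  QalII (CAACTGGC, off=2): no sites
  YnoI (TCTTGCGG, off=6): no sites
  AzqV (CAGAAT, off=0): no sites
  KluV (ATGTCA, off=3): no sites

Pooled cuts: ∅

Fragments:
  no cuts → one circular fragment of 194 bp

[194]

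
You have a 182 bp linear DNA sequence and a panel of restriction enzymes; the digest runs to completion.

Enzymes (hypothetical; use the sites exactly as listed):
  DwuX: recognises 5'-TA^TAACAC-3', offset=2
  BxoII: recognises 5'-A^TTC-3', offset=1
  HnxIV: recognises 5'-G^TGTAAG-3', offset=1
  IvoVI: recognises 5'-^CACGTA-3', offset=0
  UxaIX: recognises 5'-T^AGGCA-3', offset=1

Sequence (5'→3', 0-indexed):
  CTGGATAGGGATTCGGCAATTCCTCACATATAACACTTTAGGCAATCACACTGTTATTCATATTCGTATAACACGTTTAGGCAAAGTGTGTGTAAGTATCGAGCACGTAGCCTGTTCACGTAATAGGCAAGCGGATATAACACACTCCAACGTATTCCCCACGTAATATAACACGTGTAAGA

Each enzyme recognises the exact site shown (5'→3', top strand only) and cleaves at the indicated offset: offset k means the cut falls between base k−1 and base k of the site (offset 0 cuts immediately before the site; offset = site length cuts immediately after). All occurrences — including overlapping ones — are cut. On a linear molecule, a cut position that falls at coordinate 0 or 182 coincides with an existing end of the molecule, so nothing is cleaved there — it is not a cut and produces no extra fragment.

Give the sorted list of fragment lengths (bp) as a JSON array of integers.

Site scan:
  DwuX (TATAACAC, off=2): starts [28, 66, 135, 166] → cuts [30, 68, 137, 168]
  BxoII (ATTC, off=1): starts [10, 18, 55, 61, 153] → cuts [11, 19, 56, 62, 154]
  HnxIV (GTGTAAG, off=1): starts [89, 174] → cuts [90, 175]
  IvoVI (CACGTA, off=0): starts [103, 116, 159] → cuts [103, 116, 159]
  UxaIX (TAGGCA, off=1): starts [38, 77, 123] → cuts [39, 78, 124]

All cut coordinates (distinct, sorted): [11, 19, 30, 39, 56, 62, 68, 78, 90, 103, 116, 124, 137, 154, 159, 168, 175]

Fragment lengths:
  [0,11): 11 bp
  [11,19): 8 bp
  [19,30): 11 bp
  [30,39): 9 bp
  [39,56): 17 bp
  [56,62): 6 bp
  [62,68): 6 bp
  [68,78): 10 bp
  [78,90): 12 bp
  [90,103): 13 bp
  [103,116): 13 bp
  [116,124): 8 bp
  [124,137): 13 bp
  [137,154): 17 bp
  [154,159): 5 bp
  [159,168): 9 bp
  [168,175): 7 bp
  [175,182): 7 bp

[5,6,6,7,7,8,8,9,9,10,11,11,12,13,13,13,17,17]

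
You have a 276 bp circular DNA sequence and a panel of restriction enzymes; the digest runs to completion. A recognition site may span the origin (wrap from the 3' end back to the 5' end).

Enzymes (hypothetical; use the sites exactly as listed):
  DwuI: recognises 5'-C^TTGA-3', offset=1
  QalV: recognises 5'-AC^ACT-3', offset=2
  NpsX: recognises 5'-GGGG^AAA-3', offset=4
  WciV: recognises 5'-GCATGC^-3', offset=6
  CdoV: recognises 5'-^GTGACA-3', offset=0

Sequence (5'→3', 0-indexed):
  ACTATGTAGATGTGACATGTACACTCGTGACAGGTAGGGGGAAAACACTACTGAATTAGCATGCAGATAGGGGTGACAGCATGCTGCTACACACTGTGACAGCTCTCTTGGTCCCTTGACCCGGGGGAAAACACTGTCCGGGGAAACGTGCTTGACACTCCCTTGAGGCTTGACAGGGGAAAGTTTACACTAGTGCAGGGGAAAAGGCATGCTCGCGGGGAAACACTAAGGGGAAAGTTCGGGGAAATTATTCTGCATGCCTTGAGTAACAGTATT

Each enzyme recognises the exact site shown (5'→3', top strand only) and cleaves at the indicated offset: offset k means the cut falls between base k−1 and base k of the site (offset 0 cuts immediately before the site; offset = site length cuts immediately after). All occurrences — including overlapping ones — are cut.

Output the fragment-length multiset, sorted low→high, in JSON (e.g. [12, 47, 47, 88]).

[1,3,4,4,5,5,5,6,7,8,8,8,8,9,9,10,11,11,11,11,12,12,13,15,16,18,20,26]

Per-enzyme occurrences:
  DwuI (CTTGA, off=1): starts [114, 150, 161, 168, 260] → cuts [115, 151, 162, 169, 261]
  QalV (ACACT, off=2): starts [20, 44, 90, 130, 154, 186, 222] → cuts [22, 46, 92, 132, 156, 188, 224]
  NpsX (GGGGAAA, off=4): starts [37, 123, 139, 175, 197, 216, 229, 240] → cuts [41, 127, 143, 179, 201, 220, 233, 244]
  WciV (GCATGC, off=6): starts [58, 78, 206, 254] → cuts [64, 84, 212, 260]
  CdoV (GTGACA, off=0): starts [11, 26, 72, 95] → cuts [11, 26, 72, 95]

Pooled cuts: [11, 22, 26, 41, 46, 64, 72, 84, 92, 95, 115, 127, 132, 143, 151, 156, 162, 169, 179, 188, 201, 212, 220, 224, 233, 244, 260, 261]

Fragments:
  11→22: 11 bp
  22→26: 4 bp
  26→41: 15 bp
  41→46: 5 bp
  46→64: 18 bp
  64→72: 8 bp
  72→84: 12 bp
  84→92: 8 bp
  92→95: 3 bp
  95→115: 20 bp
  115→127: 12 bp
  127→132: 5 bp
  132→143: 11 bp
  143→151: 8 bp
  151→156: 5 bp
  156→162: 6 bp
  162→169: 7 bp
  169→179: 10 bp
  179→188: 9 bp
  188→201: 13 bp
  201→212: 11 bp
  212→220: 8 bp
  220→224: 4 bp
  224→233: 9 bp
  233→244: 11 bp
  244→260: 16 bp
  260→261: 1 bp
  261→11 (wrap): 276-261+11 = 26 bp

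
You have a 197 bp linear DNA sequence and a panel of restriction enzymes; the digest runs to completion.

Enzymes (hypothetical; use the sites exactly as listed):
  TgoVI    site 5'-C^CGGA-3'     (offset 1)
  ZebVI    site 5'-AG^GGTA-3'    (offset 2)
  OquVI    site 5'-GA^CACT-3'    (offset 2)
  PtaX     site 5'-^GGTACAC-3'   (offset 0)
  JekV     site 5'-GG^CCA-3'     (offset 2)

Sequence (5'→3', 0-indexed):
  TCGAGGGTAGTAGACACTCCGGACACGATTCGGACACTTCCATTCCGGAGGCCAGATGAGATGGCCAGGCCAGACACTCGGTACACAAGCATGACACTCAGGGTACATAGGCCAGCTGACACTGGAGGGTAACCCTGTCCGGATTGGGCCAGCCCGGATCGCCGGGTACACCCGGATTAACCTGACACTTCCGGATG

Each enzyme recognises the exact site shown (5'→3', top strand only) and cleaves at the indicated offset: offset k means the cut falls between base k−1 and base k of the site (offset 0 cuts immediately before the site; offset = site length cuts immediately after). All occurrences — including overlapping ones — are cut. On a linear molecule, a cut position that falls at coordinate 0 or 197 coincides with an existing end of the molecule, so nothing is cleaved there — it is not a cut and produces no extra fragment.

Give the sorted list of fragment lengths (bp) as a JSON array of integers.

Scan for sites:
  TgoVI CCGGA/1: at [18, 44, 138, 153, 171, 190] ⇒ [19, 45, 139, 154, 172, 191]
  ZebVI AGGGTA/2: at [3, 99, 125] ⇒ [5, 101, 127]
  OquVI GACACT/2: at [12, 32, 72, 92, 117, 183] ⇒ [14, 34, 74, 94, 119, 185]
  PtaX GGTACAC/0: at [79, 164] ⇒ [79, 164]
  JekV GGCCA/2: at [49, 62, 67, 109, 146] ⇒ [51, 64, 69, 111, 148]

Pooled cuts: [5, 14, 19, 34, 45, 51, 64, 69, 74, 79, 94, 101, 111, 119, 127, 139, 148, 154, 164, 172, 185, 191]

Fragments:
  [0,5): 5 bp
  [5,14): 9 bp
  [14,19): 5 bp
  [19,34): 15 bp
  [34,45): 11 bp
  [45,51): 6 bp
  [51,64): 13 bp
  [64,69): 5 bp
  [69,74): 5 bp
  [74,79): 5 bp
  [79,94): 15 bp
  [94,101): 7 bp
  [101,111): 10 bp
  [111,119): 8 bp
  [119,127): 8 bp
  [127,139): 12 bp
  [139,148): 9 bp
  [148,154): 6 bp
  [154,164): 10 bp
  [164,172): 8 bp
  [172,185): 13 bp
  [185,191): 6 bp
  [191,197): 6 bp

[5,5,5,5,5,6,6,6,6,7,8,8,8,9,9,10,10,11,12,13,13,15,15]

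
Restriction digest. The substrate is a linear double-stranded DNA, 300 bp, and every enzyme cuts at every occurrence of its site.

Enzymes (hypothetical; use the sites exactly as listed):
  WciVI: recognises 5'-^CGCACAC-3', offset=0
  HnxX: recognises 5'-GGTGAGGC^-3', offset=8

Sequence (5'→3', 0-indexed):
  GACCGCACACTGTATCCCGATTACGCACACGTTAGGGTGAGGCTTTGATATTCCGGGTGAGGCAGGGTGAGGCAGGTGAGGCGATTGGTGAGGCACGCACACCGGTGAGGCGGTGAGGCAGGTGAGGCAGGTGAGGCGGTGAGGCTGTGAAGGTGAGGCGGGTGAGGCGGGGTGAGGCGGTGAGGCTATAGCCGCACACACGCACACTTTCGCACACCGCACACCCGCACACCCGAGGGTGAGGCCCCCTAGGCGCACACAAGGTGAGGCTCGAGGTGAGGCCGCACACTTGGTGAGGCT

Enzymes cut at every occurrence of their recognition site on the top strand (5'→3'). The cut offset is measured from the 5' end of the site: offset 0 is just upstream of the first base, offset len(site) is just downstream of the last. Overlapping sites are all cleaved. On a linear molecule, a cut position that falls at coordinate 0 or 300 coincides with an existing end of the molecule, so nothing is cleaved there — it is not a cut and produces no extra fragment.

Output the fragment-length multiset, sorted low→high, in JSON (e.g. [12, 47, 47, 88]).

Scan for sites:
  WciVI (CGCACAC, off=0): starts [3, 23, 95, 192, 200, 210, 217, 225, 253, 282] → cuts [3, 23, 95, 192, 200, 210, 217, 225, 253, 282]
  HnxX (GGTGAGGC, off=8): starts [35, 55, 65, 74, 86, 103, 111, 120, 129, 137, 151, 160, 170, 178, 237, 262, 274, 291] → cuts [43, 63, 73, 82, 94, 111, 119, 128, 137, 145, 159, 168, 178, 186, 245, 270, 282, 299]

Pooled cuts: [3, 23, 43, 63, 73, 82, 94, 95, 111, 119, 128, 137, 145, 159, 168, 178, 186, 192, 200, 210, 217, 225, 245, 253, 270, 282, 299]

Fragments:
  [0,3): 3 bp
  [3,23): 20 bp
  [23,43): 20 bp
  [43,63): 20 bp
  [63,73): 10 bp
  [73,82): 9 bp
  [82,94): 12 bp
  [94,95): 1 bp
  [95,111): 16 bp
  [111,119): 8 bp
  [119,128): 9 bp
  [128,137): 9 bp
  [137,145): 8 bp
  [145,159): 14 bp
  [159,168): 9 bp
  [168,178): 10 bp
  [178,186): 8 bp
  [186,192): 6 bp
  [192,200): 8 bp
  [200,210): 10 bp
  [210,217): 7 bp
  [217,225): 8 bp
  [225,245): 20 bp
  [245,253): 8 bp
  [253,270): 17 bp
  [270,282): 12 bp
  [282,299): 17 bp
  [299,300): 1 bp

[1,1,3,6,7,8,8,8,8,8,8,9,9,9,9,10,10,10,12,12,14,16,17,17,20,20,20,20]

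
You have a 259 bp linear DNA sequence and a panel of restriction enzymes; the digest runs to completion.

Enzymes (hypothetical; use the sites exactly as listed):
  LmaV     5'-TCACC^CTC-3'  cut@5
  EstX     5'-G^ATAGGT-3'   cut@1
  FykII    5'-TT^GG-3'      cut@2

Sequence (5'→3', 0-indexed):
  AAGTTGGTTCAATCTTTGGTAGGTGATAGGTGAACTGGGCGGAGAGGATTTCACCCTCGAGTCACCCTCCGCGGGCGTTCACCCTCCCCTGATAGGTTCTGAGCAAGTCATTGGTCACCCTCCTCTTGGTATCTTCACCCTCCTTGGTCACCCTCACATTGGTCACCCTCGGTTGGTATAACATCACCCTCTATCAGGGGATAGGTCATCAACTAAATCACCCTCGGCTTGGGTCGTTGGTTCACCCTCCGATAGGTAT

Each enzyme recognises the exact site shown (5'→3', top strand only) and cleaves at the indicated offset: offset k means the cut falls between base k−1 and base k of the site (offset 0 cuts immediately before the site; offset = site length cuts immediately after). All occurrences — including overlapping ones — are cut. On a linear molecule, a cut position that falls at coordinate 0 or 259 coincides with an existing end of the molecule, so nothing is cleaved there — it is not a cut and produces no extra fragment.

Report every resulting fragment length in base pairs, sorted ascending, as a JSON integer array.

[5,5,6,7,7,7,7,8,8,8,8,8,8,8,8,11,12,12,12,14,17,21,22,30]

Scan for sites:
  LmaV TCACCCTC/5: at [50, 61, 78, 114, 134, 147, 162, 183, 217, 241] ⇒ [55, 66, 83, 119, 139, 152, 167, 188, 222, 246]
  EstX GATAGGT/1: at [24, 90, 199, 250] ⇒ [25, 91, 200, 251]
  FykII TTGG/2: at [3, 15, 110, 125, 143, 158, 172, 228, 236] ⇒ [5, 17, 112, 127, 145, 160, 174, 230, 238]

Pooled cuts: [5, 17, 25, 55, 66, 83, 91, 112, 119, 127, 139, 145, 152, 160, 167, 174, 188, 200, 222, 230, 238, 246, 251]

Fragment lengths:
  [0,5): 5 bp
  [5,17): 12 bp
  [17,25): 8 bp
  [25,55): 30 bp
  [55,66): 11 bp
  [66,83): 17 bp
  [83,91): 8 bp
  [91,112): 21 bp
  [112,119): 7 bp
  [119,127): 8 bp
  [127,139): 12 bp
  [139,145): 6 bp
  [145,152): 7 bp
  [152,160): 8 bp
  [160,167): 7 bp
  [167,174): 7 bp
  [174,188): 14 bp
  [188,200): 12 bp
  [200,222): 22 bp
  [222,230): 8 bp
  [230,238): 8 bp
  [238,246): 8 bp
  [246,251): 5 bp
  [251,259): 8 bp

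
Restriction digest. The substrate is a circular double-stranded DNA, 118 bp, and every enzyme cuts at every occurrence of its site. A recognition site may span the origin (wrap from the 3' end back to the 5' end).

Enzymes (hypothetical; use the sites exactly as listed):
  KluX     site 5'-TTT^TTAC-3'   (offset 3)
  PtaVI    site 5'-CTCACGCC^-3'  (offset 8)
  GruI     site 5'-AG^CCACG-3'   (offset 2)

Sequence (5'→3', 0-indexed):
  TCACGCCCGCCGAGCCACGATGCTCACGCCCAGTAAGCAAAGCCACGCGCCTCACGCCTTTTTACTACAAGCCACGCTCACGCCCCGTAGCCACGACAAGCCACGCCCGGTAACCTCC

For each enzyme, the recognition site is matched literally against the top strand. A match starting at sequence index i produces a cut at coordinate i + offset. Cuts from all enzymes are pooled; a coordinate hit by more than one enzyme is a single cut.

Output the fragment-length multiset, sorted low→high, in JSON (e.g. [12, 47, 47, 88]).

[3,6,7,10,10,12,13,16,16,25]

Per-enzyme occurrences:
  KluX TTTTTAC/3: at [58] ⇒ [61]
  PtaVI CTCACGCC/8: at [22, 50, 76, 117] ⇒ [7, 30, 58, 84]
  GruI AGCCACG/2: at [12, 40, 69, 88, 98] ⇒ [14, 42, 71, 90, 100]

Pooled cuts: [7, 14, 30, 42, 58, 61, 71, 84, 90, 100]

Fragments:
  7→14: 7 bp
  14→30: 16 bp
  30→42: 12 bp
  42→58: 16 bp
  58→61: 3 bp
  61→71: 10 bp
  71→84: 13 bp
  84→90: 6 bp
  90→100: 10 bp
  100→7 (wrap): 118-100+7 = 25 bp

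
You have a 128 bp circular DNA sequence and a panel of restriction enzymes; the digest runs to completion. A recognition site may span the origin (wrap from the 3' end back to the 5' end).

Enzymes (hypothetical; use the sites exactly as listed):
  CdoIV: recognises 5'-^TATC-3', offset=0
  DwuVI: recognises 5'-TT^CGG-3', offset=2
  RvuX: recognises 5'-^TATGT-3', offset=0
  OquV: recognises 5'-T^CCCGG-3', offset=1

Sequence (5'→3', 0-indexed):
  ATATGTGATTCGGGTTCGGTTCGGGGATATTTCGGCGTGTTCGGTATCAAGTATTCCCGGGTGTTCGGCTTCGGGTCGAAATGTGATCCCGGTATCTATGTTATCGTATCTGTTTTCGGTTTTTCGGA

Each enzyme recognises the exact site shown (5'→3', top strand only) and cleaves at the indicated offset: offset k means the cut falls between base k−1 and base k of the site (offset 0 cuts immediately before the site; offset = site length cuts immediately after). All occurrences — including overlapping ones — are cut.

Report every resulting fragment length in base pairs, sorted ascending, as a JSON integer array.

[3,4,5,5,5,5,5,6,6,8,9,9,10,10,11,11,16]

Site scan:
  CdoIV (TATC, off=0): starts [44, 92, 101, 106] → cuts [44, 92, 101, 106]
  DwuVI (TTCGG, off=2): starts [8, 14, 19, 30, 39, 63, 69, 114, 122] → cuts [10, 16, 21, 32, 41, 65, 71, 116, 124]
  RvuX (TATGT, off=0): starts [1, 96] → cuts [1, 96]
  OquV (TCCCGG, off=1): starts [54, 86] → cuts [55, 87]

All cut coordinates (distinct, sorted): [1, 10, 16, 21, 32, 41, 44, 55, 65, 71, 87, 92, 96, 101, 106, 116, 124]

Fragment lengths:
  1→10: 9 bp
  10→16: 6 bp
  16→21: 5 bp
  21→32: 11 bp
  32→41: 9 bp
  41→44: 3 bp
  44→55: 11 bp
  55→65: 10 bp
  65→71: 6 bp
  71→87: 16 bp
  87→92: 5 bp
  92→96: 4 bp
  96→101: 5 bp
  101→106: 5 bp
  106→116: 10 bp
  116→124: 8 bp
  124→1 (wrap): 128-124+1 = 5 bp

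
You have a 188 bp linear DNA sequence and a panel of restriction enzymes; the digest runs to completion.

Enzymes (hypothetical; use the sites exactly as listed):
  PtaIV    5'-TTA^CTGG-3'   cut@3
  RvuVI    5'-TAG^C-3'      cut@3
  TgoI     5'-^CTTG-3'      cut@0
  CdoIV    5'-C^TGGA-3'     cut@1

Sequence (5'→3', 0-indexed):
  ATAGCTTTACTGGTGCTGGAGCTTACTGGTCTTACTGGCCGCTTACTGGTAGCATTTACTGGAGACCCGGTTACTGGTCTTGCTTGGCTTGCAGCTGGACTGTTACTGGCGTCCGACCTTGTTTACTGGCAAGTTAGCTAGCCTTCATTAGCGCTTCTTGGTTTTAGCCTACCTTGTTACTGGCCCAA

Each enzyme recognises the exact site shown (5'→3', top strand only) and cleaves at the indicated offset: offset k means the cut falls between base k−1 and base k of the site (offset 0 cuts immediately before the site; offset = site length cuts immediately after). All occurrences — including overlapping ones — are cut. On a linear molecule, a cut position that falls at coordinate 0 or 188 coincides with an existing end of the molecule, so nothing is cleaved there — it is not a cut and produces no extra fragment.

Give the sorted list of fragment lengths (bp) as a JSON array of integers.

Per-enzyme occurrences:
  PtaIV TTACTGG/3: at [6, 22, 31, 42, 55, 70, 102, 122, 176] ⇒ [9, 25, 34, 45, 58, 73, 105, 125, 179]
  RvuVI TAGC/3: at [1, 49, 134, 138, 148, 164] ⇒ [4, 52, 137, 141, 151, 167]
  TgoI CTTG/0: at [78, 82, 87, 117, 156, 172] ⇒ [78, 82, 87, 117, 156, 172]
  CdoIV CTGGA/1: at [15, 58, 94] ⇒ [16, 59, 95]

Pooled cuts: [4, 9, 16, 25, 34, 45, 52, 58, 59, 73, 78, 82, 87, 95, 105, 117, 125, 137, 141, 151, 156, 167, 172, 179]

Fragments:
  [0,4): 4 bp
  [4,9): 5 bp
  [9,16): 7 bp
  [16,25): 9 bp
  [25,34): 9 bp
  [34,45): 11 bp
  [45,52): 7 bp
  [52,58): 6 bp
  [58,59): 1 bp
  [59,73): 14 bp
  [73,78): 5 bp
  [78,82): 4 bp
  [82,87): 5 bp
  [87,95): 8 bp
  [95,105): 10 bp
  [105,117): 12 bp
  [117,125): 8 bp
  [125,137): 12 bp
  [137,141): 4 bp
  [141,151): 10 bp
  [151,156): 5 bp
  [156,167): 11 bp
  [167,172): 5 bp
  [172,179): 7 bp
  [179,188): 9 bp

[1,4,4,4,5,5,5,5,5,6,7,7,7,8,8,9,9,9,10,10,11,11,12,12,14]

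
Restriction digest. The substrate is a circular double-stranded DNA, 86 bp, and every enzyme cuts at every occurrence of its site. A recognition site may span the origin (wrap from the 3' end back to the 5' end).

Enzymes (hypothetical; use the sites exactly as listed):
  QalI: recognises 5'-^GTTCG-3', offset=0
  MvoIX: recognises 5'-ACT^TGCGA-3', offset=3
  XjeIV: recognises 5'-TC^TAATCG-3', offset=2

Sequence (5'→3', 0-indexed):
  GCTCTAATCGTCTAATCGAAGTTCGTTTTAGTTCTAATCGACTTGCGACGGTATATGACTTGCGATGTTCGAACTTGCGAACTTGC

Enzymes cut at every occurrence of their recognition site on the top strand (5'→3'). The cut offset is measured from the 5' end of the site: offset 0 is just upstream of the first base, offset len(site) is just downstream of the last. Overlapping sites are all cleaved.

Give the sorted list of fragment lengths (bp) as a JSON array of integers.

Scan for sites:
  QalI (GTTCG, off=0): starts [20, 66] → cuts [20, 66]
  MvoIX (ACTTGCGA, off=3): starts [40, 57, 72] → cuts [43, 60, 75]
  XjeIV (TCTAATCG, off=2): starts [2, 10, 32] → cuts [4, 12, 34]

Pooled cuts: [4, 12, 20, 34, 43, 60, 66, 75]

Fragment lengths:
  4→12: 8 bp
  12→20: 8 bp
  20→34: 14 bp
  34→43: 9 bp
  43→60: 17 bp
  60→66: 6 bp
  66→75: 9 bp
  75→4 (wrap): 86-75+4 = 15 bp

[6,8,8,9,9,14,15,17]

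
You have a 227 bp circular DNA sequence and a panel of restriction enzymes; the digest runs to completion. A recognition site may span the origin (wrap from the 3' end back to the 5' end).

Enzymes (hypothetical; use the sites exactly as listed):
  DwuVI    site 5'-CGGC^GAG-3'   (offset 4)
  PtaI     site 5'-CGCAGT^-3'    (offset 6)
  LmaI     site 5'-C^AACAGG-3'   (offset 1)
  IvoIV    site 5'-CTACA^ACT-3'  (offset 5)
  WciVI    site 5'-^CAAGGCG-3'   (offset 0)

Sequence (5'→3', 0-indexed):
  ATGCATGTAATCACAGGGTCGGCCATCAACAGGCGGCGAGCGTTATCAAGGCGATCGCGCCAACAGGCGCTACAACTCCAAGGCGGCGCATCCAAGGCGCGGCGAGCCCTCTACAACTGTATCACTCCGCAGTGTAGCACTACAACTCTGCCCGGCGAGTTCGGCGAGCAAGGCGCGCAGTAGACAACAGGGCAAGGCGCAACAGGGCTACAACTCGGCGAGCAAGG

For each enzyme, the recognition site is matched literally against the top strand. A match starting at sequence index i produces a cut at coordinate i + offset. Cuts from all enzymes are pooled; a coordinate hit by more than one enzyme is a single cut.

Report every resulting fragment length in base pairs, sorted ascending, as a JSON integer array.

[3,4,4,7,7,8,9,9,10,11,11,12,12,12,13,13,14,15,18,35]

Per-enzyme occurrences:
  DwuVI CGGCGAG/4: at [33, 99, 152, 161, 215] ⇒ [37, 103, 156, 165, 219]
  PtaI CGCAGT/6: at [127, 175] ⇒ [133, 181]
  LmaI CAACAGG/1: at [26, 60, 184, 199] ⇒ [27, 61, 185, 200]
  IvoIV CTACAACT/5: at [69, 110, 139, 207] ⇒ [74, 115, 144, 212]
  WciVI CAAGGCG/0: at [46, 78, 92, 168, 192] ⇒ [46, 78, 92, 168, 192]

All cut coordinates (distinct, sorted): [27, 37, 46, 61, 74, 78, 92, 103, 115, 133, 144, 156, 165, 168, 181, 185, 192, 200, 212, 219]

Fragments:
  27→37: 10 bp
  37→46: 9 bp
  46→61: 15 bp
  61→74: 13 bp
  74→78: 4 bp
  78→92: 14 bp
  92→103: 11 bp
  103→115: 12 bp
  115→133: 18 bp
  133→144: 11 bp
  144→156: 12 bp
  156→165: 9 bp
  165→168: 3 bp
  168→181: 13 bp
  181→185: 4 bp
  185→192: 7 bp
  192→200: 8 bp
  200→212: 12 bp
  212→219: 7 bp
  219→27 (wrap): 227-219+27 = 35 bp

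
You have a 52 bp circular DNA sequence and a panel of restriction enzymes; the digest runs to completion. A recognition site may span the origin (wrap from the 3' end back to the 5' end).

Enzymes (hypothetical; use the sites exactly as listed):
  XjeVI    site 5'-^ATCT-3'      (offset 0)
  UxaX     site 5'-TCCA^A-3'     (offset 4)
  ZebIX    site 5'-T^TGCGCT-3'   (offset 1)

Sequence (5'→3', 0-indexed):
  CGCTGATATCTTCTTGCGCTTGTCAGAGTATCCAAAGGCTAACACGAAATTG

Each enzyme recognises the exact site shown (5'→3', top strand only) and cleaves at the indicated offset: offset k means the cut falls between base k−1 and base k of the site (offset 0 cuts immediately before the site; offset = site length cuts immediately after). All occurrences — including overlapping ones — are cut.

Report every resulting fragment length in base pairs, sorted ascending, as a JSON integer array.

Per-enzyme occurrences:
  XjeVI ATCT/0: at [7] ⇒ [7]
  UxaX TCCAA/4: at [30] ⇒ [34]
  ZebIX TTGCGCT/1: at [13, 49] ⇒ [14, 50]

All cut coordinates (distinct, sorted): [7, 14, 34, 50]

Fragment lengths:
  7→14: 7 bp
  14→34: 20 bp
  34→50: 16 bp
  50→7 (wrap): 52-50+7 = 9 bp

[7,9,16,20]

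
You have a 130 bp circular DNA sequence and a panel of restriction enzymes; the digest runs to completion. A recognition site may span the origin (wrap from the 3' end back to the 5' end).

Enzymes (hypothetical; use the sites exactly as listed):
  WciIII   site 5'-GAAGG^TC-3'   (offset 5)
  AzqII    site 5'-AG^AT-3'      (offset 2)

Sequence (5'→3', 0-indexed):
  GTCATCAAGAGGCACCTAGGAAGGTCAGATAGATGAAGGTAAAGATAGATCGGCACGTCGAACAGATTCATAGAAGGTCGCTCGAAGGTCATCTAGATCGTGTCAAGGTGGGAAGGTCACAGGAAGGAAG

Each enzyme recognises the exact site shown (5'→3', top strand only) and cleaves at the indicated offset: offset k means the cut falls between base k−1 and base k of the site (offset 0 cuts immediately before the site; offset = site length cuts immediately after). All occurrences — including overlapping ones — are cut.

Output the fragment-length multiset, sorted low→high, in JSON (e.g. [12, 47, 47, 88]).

[4,4,4,8,11,12,12,15,17,20,23]

Scan for sites:
  WciIII (GAAGGTC, off=5): starts [19, 72, 83, 111, 126] → cuts [1, 24, 77, 88, 116]
  AzqII (AGAT, off=2): starts [26, 30, 42, 46, 63, 94] → cuts [28, 32, 44, 48, 65, 96]

All cut coordinates (distinct, sorted): [1, 24, 28, 32, 44, 48, 65, 77, 88, 96, 116]

Fragments:
  1→24: 23 bp
  24→28: 4 bp
  28→32: 4 bp
  32→44: 12 bp
  44→48: 4 bp
  48→65: 17 bp
  65→77: 12 bp
  77→88: 11 bp
  88→96: 8 bp
  96→116: 20 bp
  116→1 (wrap): 130-116+1 = 15 bp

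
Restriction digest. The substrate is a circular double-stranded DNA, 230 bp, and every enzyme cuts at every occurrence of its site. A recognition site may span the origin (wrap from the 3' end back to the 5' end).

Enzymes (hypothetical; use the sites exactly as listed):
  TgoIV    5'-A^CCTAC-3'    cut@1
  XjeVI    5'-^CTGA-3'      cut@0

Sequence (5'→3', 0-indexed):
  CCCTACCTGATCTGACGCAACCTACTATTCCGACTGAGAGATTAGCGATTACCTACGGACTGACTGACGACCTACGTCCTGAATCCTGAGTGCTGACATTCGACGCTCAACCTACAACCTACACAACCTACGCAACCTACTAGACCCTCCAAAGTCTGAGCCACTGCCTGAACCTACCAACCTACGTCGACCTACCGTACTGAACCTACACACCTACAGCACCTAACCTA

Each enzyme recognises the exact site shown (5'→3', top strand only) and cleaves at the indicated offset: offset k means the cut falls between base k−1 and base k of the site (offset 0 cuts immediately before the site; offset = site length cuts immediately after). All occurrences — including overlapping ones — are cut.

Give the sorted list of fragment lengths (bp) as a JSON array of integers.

[4,5,5,5,7,7,7,7,8,8,8,8,9,9,9,9,10,10,12,13,14,18,18,20]

Per-enzyme occurrences:
  TgoIV (ACCTAC, off=1): starts [19, 50, 69, 109, 116, 125, 134, 171, 179, 189, 203, 211, 225] → cuts [20, 51, 70, 110, 117, 126, 135, 172, 180, 190, 204, 212, 226]
  XjeVI (CTGA, off=0): starts [6, 11, 33, 59, 63, 78, 85, 92, 155, 167, 199] → cuts [6, 11, 33, 59, 63, 78, 85, 92, 155, 167, 199]

All cut coordinates (distinct, sorted): [6, 11, 20, 33, 51, 59, 63, 70, 78, 85, 92, 110, 117, 126, 135, 155, 167, 172, 180, 190, 199, 204, 212, 226]

Fragments:
  6→11: 5 bp
  11→20: 9 bp
  20→33: 13 bp
  33→51: 18 bp
  51→59: 8 bp
  59→63: 4 bp
  63→70: 7 bp
  70→78: 8 bp
  78→85: 7 bp
  85→92: 7 bp
  92→110: 18 bp
  110→117: 7 bp
  117→126: 9 bp
  126→135: 9 bp
  135→155: 20 bp
  155→167: 12 bp
  167→172: 5 bp
  172→180: 8 bp
  180→190: 10 bp
  190→199: 9 bp
  199→204: 5 bp
  204→212: 8 bp
  212→226: 14 bp
  226→6 (wrap): 230-226+6 = 10 bp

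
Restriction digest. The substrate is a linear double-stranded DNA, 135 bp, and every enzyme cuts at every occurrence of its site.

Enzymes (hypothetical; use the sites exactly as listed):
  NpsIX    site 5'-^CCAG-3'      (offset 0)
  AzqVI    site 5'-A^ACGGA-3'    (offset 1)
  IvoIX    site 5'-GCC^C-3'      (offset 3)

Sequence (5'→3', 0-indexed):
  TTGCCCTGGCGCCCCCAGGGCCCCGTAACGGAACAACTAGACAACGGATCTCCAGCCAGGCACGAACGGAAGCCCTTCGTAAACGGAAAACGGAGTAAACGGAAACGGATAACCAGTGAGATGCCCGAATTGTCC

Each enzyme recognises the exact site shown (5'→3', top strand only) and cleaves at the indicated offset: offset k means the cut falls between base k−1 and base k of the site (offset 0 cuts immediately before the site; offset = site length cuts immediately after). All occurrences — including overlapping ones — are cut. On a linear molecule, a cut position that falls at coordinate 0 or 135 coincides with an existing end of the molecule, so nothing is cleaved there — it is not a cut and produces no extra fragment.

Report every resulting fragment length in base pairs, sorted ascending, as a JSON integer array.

[1,4,5,5,6,7,8,8,8,8,8,9,9,10,10,13,16]

Per-enzyme occurrences:
  NpsIX CCAG/0: at [14, 51, 55, 112] ⇒ [14, 51, 55, 112]
  AzqVI AACGGA/1: at [26, 42, 64, 81, 88, 97, 103] ⇒ [27, 43, 65, 82, 89, 98, 104]
  IvoIX GCCC/3: at [2, 10, 19, 71, 122] ⇒ [5, 13, 22, 74, 125]

Pooled cuts: [5, 13, 14, 22, 27, 43, 51, 55, 65, 74, 82, 89, 98, 104, 112, 125]

Fragment lengths:
  [0,5): 5 bp
  [5,13): 8 bp
  [13,14): 1 bp
  [14,22): 8 bp
  [22,27): 5 bp
  [27,43): 16 bp
  [43,51): 8 bp
  [51,55): 4 bp
  [55,65): 10 bp
  [65,74): 9 bp
  [74,82): 8 bp
  [82,89): 7 bp
  [89,98): 9 bp
  [98,104): 6 bp
  [104,112): 8 bp
  [112,125): 13 bp
  [125,135): 10 bp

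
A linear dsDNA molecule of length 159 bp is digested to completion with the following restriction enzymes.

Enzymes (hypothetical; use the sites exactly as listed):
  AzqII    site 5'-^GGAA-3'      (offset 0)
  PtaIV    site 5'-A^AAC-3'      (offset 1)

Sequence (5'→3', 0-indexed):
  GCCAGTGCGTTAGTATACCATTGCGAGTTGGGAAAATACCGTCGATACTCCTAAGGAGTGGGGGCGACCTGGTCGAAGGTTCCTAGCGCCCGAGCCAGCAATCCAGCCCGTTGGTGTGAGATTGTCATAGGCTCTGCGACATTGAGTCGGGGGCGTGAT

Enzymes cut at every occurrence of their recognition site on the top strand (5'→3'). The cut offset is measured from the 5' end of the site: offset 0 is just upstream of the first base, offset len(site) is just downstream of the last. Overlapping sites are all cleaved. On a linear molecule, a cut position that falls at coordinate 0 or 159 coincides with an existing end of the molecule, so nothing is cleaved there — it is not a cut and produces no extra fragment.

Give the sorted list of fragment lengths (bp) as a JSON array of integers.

Per-enzyme occurrences:
  AzqII GGAA/0: at [30] ⇒ [30]
  PtaIV (AAAC, off=1): no sites

Pooled cuts: [30]

Fragments:
  [0,30): 30 bp
  [30,159): 129 bp

[30,129]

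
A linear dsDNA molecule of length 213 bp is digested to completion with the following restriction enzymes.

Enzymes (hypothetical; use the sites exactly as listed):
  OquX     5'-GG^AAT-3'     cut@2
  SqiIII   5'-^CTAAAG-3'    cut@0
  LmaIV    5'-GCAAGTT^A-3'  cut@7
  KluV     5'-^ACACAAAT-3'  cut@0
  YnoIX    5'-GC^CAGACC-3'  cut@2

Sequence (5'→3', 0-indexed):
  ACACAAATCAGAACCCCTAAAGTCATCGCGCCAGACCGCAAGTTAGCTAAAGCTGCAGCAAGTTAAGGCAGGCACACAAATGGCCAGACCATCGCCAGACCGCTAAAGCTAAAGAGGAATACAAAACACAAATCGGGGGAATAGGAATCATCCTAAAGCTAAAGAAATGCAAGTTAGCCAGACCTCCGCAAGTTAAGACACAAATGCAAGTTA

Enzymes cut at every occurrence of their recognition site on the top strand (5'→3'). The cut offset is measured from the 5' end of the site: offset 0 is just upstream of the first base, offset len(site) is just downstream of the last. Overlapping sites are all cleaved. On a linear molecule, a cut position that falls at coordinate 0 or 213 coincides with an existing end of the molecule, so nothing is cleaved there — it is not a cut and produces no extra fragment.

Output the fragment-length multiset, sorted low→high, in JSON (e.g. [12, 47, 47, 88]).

[1,2,3,3,6,6,6,7,7,8,9,9,11,11,13,14,15,15,16,16,17,18]

Site scan:
  OquX GGAAT/2: at [115, 137, 143] ⇒ [117, 139, 145]
  SqiIII CTAAAG/0: at [16, 46, 102, 108, 152, 158] ⇒ [16, 46, 102, 108, 152, 158]
  LmaIV GCAAGTTA/7: at [37, 57, 168, 187, 205] ⇒ [44, 64, 175, 194, 212]
  KluV ACACAAAT/0: at [0, 73, 125, 197] ⇒ [73, 125, 197] (position 0 is a terminus of the linear molecule — no cut)
  YnoIX GCCAGACC/2: at [29, 82, 93, 176] ⇒ [31, 84, 95, 178]

Pooled cuts: [16, 31, 44, 46, 64, 73, 84, 95, 102, 108, 117, 125, 139, 145, 152, 158, 175, 178, 194, 197, 212]

Fragments:
  [0,16): 16 bp
  [16,31): 15 bp
  [31,44): 13 bp
  [44,46): 2 bp
  [46,64): 18 bp
  [64,73): 9 bp
  [73,84): 11 bp
  [84,95): 11 bp
  [95,102): 7 bp
  [102,108): 6 bp
  [108,117): 9 bp
  [117,125): 8 bp
  [125,139): 14 bp
  [139,145): 6 bp
  [145,152): 7 bp
  [152,158): 6 bp
  [158,175): 17 bp
  [175,178): 3 bp
  [178,194): 16 bp
  [194,197): 3 bp
  [197,212): 15 bp
  [212,213): 1 bp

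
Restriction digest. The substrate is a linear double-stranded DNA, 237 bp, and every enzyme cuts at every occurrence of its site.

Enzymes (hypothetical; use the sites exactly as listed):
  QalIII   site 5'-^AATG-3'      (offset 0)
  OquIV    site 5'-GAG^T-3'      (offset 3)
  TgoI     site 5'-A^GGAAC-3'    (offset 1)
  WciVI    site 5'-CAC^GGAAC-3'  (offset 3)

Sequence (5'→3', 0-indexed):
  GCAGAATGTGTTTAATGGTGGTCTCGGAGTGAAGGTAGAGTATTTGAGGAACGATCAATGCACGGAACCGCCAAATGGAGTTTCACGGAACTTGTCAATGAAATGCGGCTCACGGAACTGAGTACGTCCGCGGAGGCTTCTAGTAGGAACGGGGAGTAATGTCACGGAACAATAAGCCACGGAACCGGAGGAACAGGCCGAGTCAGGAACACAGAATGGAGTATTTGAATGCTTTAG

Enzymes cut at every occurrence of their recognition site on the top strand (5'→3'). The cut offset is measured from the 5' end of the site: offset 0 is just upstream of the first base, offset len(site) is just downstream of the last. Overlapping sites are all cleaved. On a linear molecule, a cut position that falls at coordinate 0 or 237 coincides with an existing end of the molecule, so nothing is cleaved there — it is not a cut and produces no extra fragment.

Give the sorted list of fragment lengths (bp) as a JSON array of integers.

Scan for sites:
  QalIII (AATG, off=0): starts [4, 13, 56, 73, 96, 101, 157, 214, 227] → cuts [4, 13, 56, 73, 96, 101, 157, 214, 227]
  OquIV (GAGT, off=3): starts [26, 37, 77, 119, 153, 199, 218] → cuts [29, 40, 80, 122, 156, 202, 221]
  TgoI (AGGAAC, off=1): starts [46, 144, 188, 204] → cuts [47, 145, 189, 205]
  WciVI (CACGGAAC, off=3): starts [60, 83, 110, 162, 177] → cuts [63, 86, 113, 165, 180]

All cut coordinates (distinct, sorted): [4, 13, 29, 40, 47, 56, 63, 73, 80, 86, 96, 101, 113, 122, 145, 156, 157, 165, 180, 189, 202, 205, 214, 221, 227]

Fragments:
  [0,4): 4 bp
  [4,13): 9 bp
  [13,29): 16 bp
  [29,40): 11 bp
  [40,47): 7 bp
  [47,56): 9 bp
  [56,63): 7 bp
  [63,73): 10 bp
  [73,80): 7 bp
  [80,86): 6 bp
  [86,96): 10 bp
  [96,101): 5 bp
  [101,113): 12 bp
  [113,122): 9 bp
  [122,145): 23 bp
  [145,156): 11 bp
  [156,157): 1 bp
  [157,165): 8 bp
  [165,180): 15 bp
  [180,189): 9 bp
  [189,202): 13 bp
  [202,205): 3 bp
  [205,214): 9 bp
  [214,221): 7 bp
  [221,227): 6 bp
  [227,237): 10 bp

[1,3,4,5,6,6,7,7,7,7,8,9,9,9,9,9,10,10,10,11,11,12,13,15,16,23]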